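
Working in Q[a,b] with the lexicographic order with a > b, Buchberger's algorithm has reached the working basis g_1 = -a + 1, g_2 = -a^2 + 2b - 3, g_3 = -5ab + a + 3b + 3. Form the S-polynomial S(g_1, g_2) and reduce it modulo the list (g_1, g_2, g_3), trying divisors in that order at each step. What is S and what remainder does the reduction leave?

S(g_1, g_2) = -a + 2b - 3; remainder on division = 2b - 4.

lcm(LM(g_1), LM(g_2)) = a^2.
S = (lcm/LT(g_1))·g_1 − (lcm/LT(g_2))·g_2 = -a + 2b - 3.
Reduce S modulo (g_1, g_2, g_3) in that order:
  leading term a: subtract (1)·g_1 from -a + 2b - 3 → 2b - 4
  leading term b: no divisor's leading term divides it; move 2b to the remainder.
  leading term 1: no divisor's leading term divides it; move -4 to the remainder.
The remainder 2b - 4 is nonzero, so it would be added as the next basis element.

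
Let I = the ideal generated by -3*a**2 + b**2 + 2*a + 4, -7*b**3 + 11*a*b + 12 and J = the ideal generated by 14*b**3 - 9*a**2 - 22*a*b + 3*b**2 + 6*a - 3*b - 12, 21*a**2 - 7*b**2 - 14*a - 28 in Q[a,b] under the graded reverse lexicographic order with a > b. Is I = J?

No, the ideals differ.

Two ideals are equal iff their reduced Gröbner bases coincide (the reduced basis is unique for a fixed ordering).
Buchberger on the first generating set:
f_1 = -3*a**2 + b**2 + 2*a + 4, LT = a**2.
f_2 = -7*b**3 + 11*a*b + 12, LT = b**3.

The S-polynomials (S(f_1,f_2)) all reduce to 0 modulo the current basis, so we have a Gröbner basis.
Inter-reduce: drop elements whose leading term is divisible by another's, tail-reduce, and make monic.
Reduced Gröbner basis: {b**3 - 11/7*a*b - 12/7, a**2 - 1/3*b**2 - 2/3*a - 4/3}.

Buchberger on the second generating set:
h_1 = 14*b**3 - 9*a**2 - 22*a*b + 3*b**2 + 6*a - 3*b - 12, LT = b**3.
h_2 = 21*a**2 - 7*b**2 - 14*a - 28, LT = a**2.

The S-polynomials (S(h_1,h_2)) all reduce to 0 modulo the current basis, so we have a Gröbner basis.
Inter-reduce: drop elements whose leading term is divisible by another's, tail-reduce, and make monic.
Reduced Gröbner basis: {b**3 - 11/7*a*b - 3/14*b - 12/7, a**2 - 1/3*b**2 - 2/3*a - 4/3}.

Since the reduced bases disagree, the two ideals are not the same.
The choice of monomial ordering does not affect the verdict — as long as both bases are computed under the same ordering, their equality decides ideal equality.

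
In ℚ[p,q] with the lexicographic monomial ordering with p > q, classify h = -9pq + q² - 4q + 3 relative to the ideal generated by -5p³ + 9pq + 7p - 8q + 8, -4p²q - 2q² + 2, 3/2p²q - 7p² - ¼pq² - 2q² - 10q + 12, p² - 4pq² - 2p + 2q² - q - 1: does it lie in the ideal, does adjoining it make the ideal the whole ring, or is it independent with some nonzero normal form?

First compute the reduced Gröbner basis of I by Buchberger's algorithm.
f_1 = -5p³ + 9pq + 7p - 8q + 8, LT = p³.
f_2 = -4p²q - 2q² + 2, LT = p²q.
f_3 = 3/2p²q - 7p² - ¼pq² - 2q² - 10q + 12, LT = p²q.
f_4 = p² - 4pq² - 2p + 2q² - q - 1, LT = p².

S(f_1,f_2): lcm = p³q. S = -23/10pq² - 7/5pq + ½p + 8/5q² - 8/5q.
  reduce S modulo (f_1, f_2, f_3, f_4):
  remainder -23/10pq² - 7/5pq + ½p + 8/5q² - 8/5q ≠ 0; add k_5 = -23/10pq² - 7/5pq + ½p + 8/5q² - 8/5q to the basis.

S(f_1,f_3): lcm = p³q. S = 14/3p³ + ⅙p²q² - 7/15pq² + 79/15pq - 8p + 8/5q² - 8/5q.
  reduce S modulo (f_1, f_2, f_3, f_4, k_5):
  remainder 4813/345pq - 541/345p - 1/12q³ + 88/69q² - 3983/460q + 112/15 ≠ 0; add k_6 = 4813/345pq - 541/345p - 1/12q³ + 88/69q² - 3983/460q + 112/15 to the basis.

S(f_1,f_4): lcm = p³. S = 4p²q² + 2p² - 2pq² - ⅘pq - ⅖p + 8/5q - 8/5.
  reduce S modulo (f_1, f_2, f_3, f_4, k_5, k_6):
  remainder 21196/4813p - 9754/4813q³ + 2796/4813q² - 6436/4813q + 13394/4813 ≠ 0; add k_7 = 21196/4813p - 9754/4813q³ + 2796/4813q² - 6436/4813q + 13394/4813 to the basis.

S(f_2,f_3): lcm = p²q. S = 14/3p² + ⅙pq² + 11/6q² + 20/3q - 17/2.
  reduce S modulo (f_1, f_2, f_3, f_4, k_5, k_6, k_7):
  remainder 29238/5299q³ + 80251/15897q² - 110163/21196q - 341371/63588 ≠ 0; add k_8 = 29238/5299q³ + 80251/15897q² - 110163/21196q - 341371/63588 to the basis.

S(f_2,f_4): lcm = p²q. S = 4pq³ + 2pq - 2q³ + 3/2q² + q - ½.
  reduce S modulo (f_1, f_2, f_3, f_4, k_5, k_6, k_7, k_8):
  remainder -16509721/4034844q² + 10986793/1793264q - 32842253/16139376 ≠ 0; add k_9 = -16509721/4034844q² + 10986793/1793264q - 32842253/16139376 to the basis.

S(f_2,k_5): lcm = p²q². S = -14/23p²q + 5/23p² + 16/23pq² - 16/23pq + ½q³ - ½q.
  reduce S modulo (f_1, f_2, f_3, f_4, k_5, k_6, k_7, k_8, k_9):
  remainder -3029275831/3037788664q + 3029275831/3037788664 ≠ 0; add k_10 = -3029275831/3037788664q + 3029275831/3037788664 to the basis.

The other S-polynomials (S(f_3,f_4), S(f_1,k_5), S(f_3,k_5), S(f_4,k_5), S(f_1,k_6), S(f_2,k_6), S(f_3,k_6), S(f_4,k_6), S(k_5,k_6), S(f_1,k_7), S(f_2,k_7), S(f_3,k_7), S(f_4,k_7), S(k_5,k_7), S(k_6,k_7), S(f_1,k_8), S(f_2,k_8), S(f_3,k_8), S(f_4,k_8), S(k_5,k_8), S(k_6,k_8), S(k_7,k_8), S(f_1,k_9), S(f_2,k_9), S(f_3,k_9), S(f_4,k_9), S(k_5,k_9), S(k_6,k_9), S(k_7,k_9), S(k_8,k_9), S(f_1,k_10), S(f_2,k_10), S(f_3,k_10), S(f_4,k_10), S(k_5,k_10), S(k_6,k_10), S(k_7,k_10), S(k_8,k_10), S(k_9,k_10)) all reduce to 0 modulo the current basis, so we have a Gröbner basis.
Inter-reduce: drop elements whose leading term is divisible by another's, tail-reduce, and make monic.
Reduced Gröbner basis: {p, q - 1}.
Label its elements g_1 = p, g_2 = q - 1.

Reduce h = -9pq + q² - 4q + 3 modulo G:
  leading term pq: subtract (-9q)·g_1 from -9pq + q² - 4q + 3 → q² - 4q + 3
  leading term q²: subtract (q)·g_2 from q² - 4q + 3 → -3q + 3
  leading term q: subtract (-3)·g_2 from -3q + 3 → 0
  normal form = 0.
Since the normal form is 0, h ∈ I.

Ideal membership is decidable via reduction modulo a Gröbner basis.

-9pq + q² - 4q + 3 lies in I (it reduces to 0).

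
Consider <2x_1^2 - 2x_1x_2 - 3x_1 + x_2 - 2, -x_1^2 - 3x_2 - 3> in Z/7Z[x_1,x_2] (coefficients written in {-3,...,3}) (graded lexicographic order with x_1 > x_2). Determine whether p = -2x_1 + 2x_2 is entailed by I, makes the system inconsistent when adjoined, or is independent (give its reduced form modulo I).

Adjoining -2x_1 + 2x_2 makes the ideal the whole ring: the system is inconsistent.

First compute the reduced Gröbner basis of I by Buchberger's algorithm.
f_1 = 2x_1^2 - 2x_1x_2 - 3x_1 + x_2 - 2, LT = x_1^2.
f_2 = -x_1^2 - 3x_2 - 3, LT = x_1^2.

S(f_1,f_2): lcm = x_1^2. S = -x_1x_2 + 2x_1 + x_2 + 3.
  leading term x_1x_2: no divisor's leading term divides it; move -x_1x_2 to the remainder.
  leading term x_1: no divisor's leading term divides it; move 2x_1 to the remainder.
  leading term x_2: no divisor's leading term divides it; move x_2 to the remainder.
  leading term 1: no divisor's leading term divides it; move 3 to the remainder.
  remainder -x_1x_2 + 2x_1 + x_2 + 3 ≠ 0; add h_3 = -x_1x_2 + 2x_1 + x_2 + 3 to the basis.

S(f_1,h_3): lcm = x_1^2x_2. S = -x_1x_2^2 + 2x_1^2 + 3x_1x_2 - 3x_2^2 + 3x_1 - x_2.
  leading term x_1x_2^2: subtract (x_2)·h_3 from -x_1x_2^2 + 2x_1^2 + 3x_1x_2 - 3x_2^2 + 3x_1 - x_2 → 2x_1^2 + x_1x_2 + 3x_2^2 + 3x_1 + 3x_2
  leading term x_1^2: subtract (1)·f_1 from 2x_1^2 + x_1x_2 + 3x_2^2 + 3x_1 + 3x_2 → 3x_1x_2 + 3x_2^2 - x_1 + 2x_2 + 2
  leading term x_1x_2: subtract (-3)·h_3 from 3x_1x_2 + 3x_2^2 - x_1 + 2x_2 + 2 → 3x_2^2 - 2x_1 - 2x_2 - 3
  leading term x_2^2: no divisor's leading term divides it; move 3x_2^2 to the remainder.
  leading term x_1: no divisor's leading term divides it; move -2x_1 to the remainder.
  leading term x_2: no divisor's leading term divides it; move -2x_2 to the remainder.
  leading term 1: no divisor's leading term divides it; move -3 to the remainder.
  remainder 3x_2^2 - 2x_1 - 2x_2 - 3 ≠ 0; add h_4 = 3x_2^2 - 2x_1 - 2x_2 - 3 to the basis.

The other S-polynomials (S(f_2,h_3), S(f_1,h_4), S(f_2,h_4), S(h_3,h_4)) all reduce to 0 modulo the current basis, so we have a Gröbner basis.
Inter-reduce: drop elements whose leading term is divisible by another's, tail-reduce, and make monic.
Reduced Gröbner basis: {x_1^2 + 3x_2 + 3, x_1x_2 - 2x_1 - x_2 - 3, x_2^2 - 3x_1 - 3x_2 - 1}.
Label its elements g_1 = x_1^2 + 3x_2 + 3, g_2 = x_1x_2 - 2x_1 - x_2 - 3, g_3 = x_2^2 - 3x_1 - 3x_2 - 1.

Reduce p = -2x_1 + 2x_2 modulo G:
  leading term x_1: no divisor's leading term divides it; move -2x_1 to the remainder.
  leading term x_2: no divisor's leading term divides it; move 2x_2 to the remainder.
  normal form = -2x_1 + 2x_2.
The normal form is nonzero, so p ∉ I. Since p minus its normal form lies in I, I + (p) = I + (r) where r = -2x_1 + 2x_2; decide whether this ideal is the whole ring.
Run Buchberger on G together with r (pairs among the g_i already reduce to 0 since G is a Gröbner basis):
g_1 = x_1^2 + 3x_2 + 3, LT = x_1^2.
g_2 = x_1x_2 - 2x_1 - x_2 - 3, LT = x_1x_2.
g_3 = x_2^2 - 3x_1 - 3x_2 - 1, LT = x_2^2.
r = -2x_1 + 2x_2, LT = x_1.

S(g_1,r): lcm = x_1^2. S = x_1x_2 + 3x_2 + 3.
  leading term x_1x_2: subtract (1)·g_2 from x_1x_2 + 3x_2 + 3 → 2x_1 - 3x_2 - 1
  leading term x_1: subtract (-1)·r from 2x_1 - 3x_2 - 1 → -x_2 - 1
  leading term x_2: no divisor's leading term divides it; move -x_2 to the remainder.
  leading term 1: no divisor's leading term divides it; move -1 to the remainder.
  remainder -x_2 - 1 ≠ 0; add m_5 = -x_2 - 1 to the basis.

S(g_2,r): lcm = x_1x_2. S = x_2^2 - 2x_1 - x_2 - 3.
  leading term x_2^2: subtract (1)·g_3 from x_2^2 - 2x_1 - x_2 - 3 → x_1 + 2x_2 - 2
  leading term x_1: subtract (3)·r from x_1 + 2x_2 - 2 → 3x_2 - 2
  leading term x_2: subtract (-3)·m_5 from 3x_2 - 2 → 2
  leading term 1: no divisor's leading term divides it; move 2 to the remainder.
  remainder 2 ≠ 0; add m_6 = 2 to the basis.

The other S-polynomials (S(g_1,g_2), S(g_1,g_3), S(g_2,g_3), S(g_3,r), S(g_1,m_5), S(g_2,m_5), S(g_3,m_5), S(r,m_5), S(g_1,m_6), S(g_2,m_6), S(g_3,m_6), S(r,m_6), S(m_5,m_6)) all reduce to 0 modulo the current basis, so we have a Gröbner basis.
Inter-reduce: drop elements whose leading term is divisible by another's, tail-reduce, and make monic.
Reduced Gröbner basis: {1}.
The reduced Gröbner basis of I + (p) is {1}: the ideal is the whole ring, so the enlarged system has no common solution — adjoining p is inconsistent.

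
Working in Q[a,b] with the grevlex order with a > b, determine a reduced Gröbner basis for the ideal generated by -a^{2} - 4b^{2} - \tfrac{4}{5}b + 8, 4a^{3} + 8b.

G = {b^{4} + \tfrac{2}{5}b^{3} + \tfrac{1}{8}ab - \tfrac{99}{25}b^{2} - \tfrac{4}{5}b + 4, ab^{2} + \tfrac{1}{5}ab - 2a - \tfrac{1}{2}b, a^{2} + 4b^{2} + \tfrac{4}{5}b - 8}

f_1 = -a^{2} - 4b^{2} - \tfrac{4}{5}b + 8, LT = a^{2}.
f_2 = 4a^{3} + 8b, LT = a^{3}.

S(f_1,f_2): lcm = a^{3}. S = 4ab^{2} + \tfrac{4}{5}ab - 8a - 2b.
  leading term ab^{2}: no divisor's leading term divides it; move 4ab^{2} to the remainder.
  leading term ab: no divisor's leading term divides it; move \tfrac{4}{5}ab to the remainder.
  leading term a: no divisor's leading term divides it; move -8a to the remainder.
  leading term b: no divisor's leading term divides it; move -2b to the remainder.
  remainder 4ab^{2} + \tfrac{4}{5}ab - 8a - 2b ≠ 0; add g_3 = 4ab^{2} + \tfrac{4}{5}ab - 8a - 2b to the basis.

S(f_1,g_3): lcm = a^{2}b^{2}. S = 4b^{4} - \tfrac{1}{5}a^{2}b + \tfrac{4}{5}b^{3} + 2a^{2} + \tfrac{1}{2}ab - 8b^{2}.
  leading term b^{4}: no divisor's leading term divides it; move 4b^{4} to the remainder.
  leading term a^{2}b: subtract (\tfrac{1}{5}b)·f_1 from -\tfrac{1}{5}a^{2}b + \tfrac{4}{5}b^{3} + 2a^{2} + \tfrac{1}{2}ab - 8b^{2} → \tfrac{8}{5}b^{3} + 2a^{2} + \tfrac{1}{2}ab - \tfrac{196}{25}b^{2} - \tfrac{8}{5}b
  leading term b^{3}: no divisor's leading term divides it; move \tfrac{8}{5}b^{3} to the remainder.
  leading term a^{2}: subtract (-2)·f_1 from 2a^{2} + \tfrac{1}{2}ab - \tfrac{196}{25}b^{2} - \tfrac{8}{5}b → \tfrac{1}{2}ab - \tfrac{396}{25}b^{2} - \tfrac{16}{5}b + 16
  leading term ab: no divisor's leading term divides it; move \tfrac{1}{2}ab to the remainder.
  leading term b^{2}: no divisor's leading term divides it; move -\tfrac{396}{25}b^{2} to the remainder.
  leading term b: no divisor's leading term divides it; move -\tfrac{16}{5}b to the remainder.
  leading term 1: no divisor's leading term divides it; move 16 to the remainder.
  remainder 4b^{4} + \tfrac{8}{5}b^{3} + \tfrac{1}{2}ab - \tfrac{396}{25}b^{2} - \tfrac{16}{5}b + 16 ≠ 0; add g_4 = 4b^{4} + \tfrac{8}{5}b^{3} + \tfrac{1}{2}ab - \tfrac{396}{25}b^{2} - \tfrac{16}{5}b + 16 to the basis.

The other S-polynomials (S(f_2,g_3), S(f_1,g_4), S(f_2,g_4), S(g_3,g_4)) all reduce to 0 modulo the current basis, so we have a Gröbner basis.
Inter-reduce: drop elements whose leading term is divisible by another's, tail-reduce, and make monic.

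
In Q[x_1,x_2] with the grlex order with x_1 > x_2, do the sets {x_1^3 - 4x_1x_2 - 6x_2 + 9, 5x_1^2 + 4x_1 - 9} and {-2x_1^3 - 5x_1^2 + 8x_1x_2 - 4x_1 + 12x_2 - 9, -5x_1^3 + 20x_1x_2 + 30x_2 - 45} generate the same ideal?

Two ideals are equal iff their reduced Gröbner bases coincide (the reduced basis is unique for a fixed ordering).
Buchberger on the first generating set:
f_1 = x_1^3 - 4x_1x_2 - 6x_2 + 9, LT = x_1^3.
f_2 = 5x_1^2 + 4x_1 - 9, LT = x_1^2.

S(f_1,f_2): lcm = x_1^3. S = -4/5x_1^2 - 4x_1x_2 + 9/5x_1 - 6x_2 + 9.
  leading term x_1^2: subtract (-4/25)·f_2 from -4/5x_1^2 - 4x_1x_2 + 9/5x_1 - 6x_2 + 9 → -4x_1x_2 + 61/25x_1 - 6x_2 + 189/25
  leading term x_1x_2: no divisor's leading term divides it; move -4x_1x_2 to the remainder.
  leading term x_1: no divisor's leading term divides it; move 61/25x_1 to the remainder.
  leading term x_2: no divisor's leading term divides it; move -6x_2 to the remainder.
  leading term 1: no divisor's leading term divides it; move 189/25 to the remainder.
  remainder -4x_1x_2 + 61/25x_1 - 6x_2 + 189/25 ≠ 0; add g_3 = -4x_1x_2 + 61/25x_1 - 6x_2 + 189/25 to the basis.

S(f_1,g_3): lcm = x_1^3x_2. S = 61/100x_1^3 - 3/2x_1^2x_2 - 4x_1x_2^2 + 189/100x_1^2 - 6x_2^2 + 9x_2.
  leading term x_1^3: subtract (61/100)·f_1 from 61/100x_1^3 - 3/2x_1^2x_2 - 4x_1x_2^2 + 189/100x_1^2 - 6x_2^2 + 9x_2 → -3/2x_1^2x_2 - 4x_1x_2^2 + 189/100x_1^2 + 61/25x_1x_2 - 6x_2^2 + 633/50x_2 - 549/100
  leading term x_1^2x_2: subtract (-3/10x_2)·f_2 from -3/2x_1^2x_2 - 4x_1x_2^2 + 189/100x_1^2 + 61/25x_1x_2 - 6x_2^2 + 633/50x_2 - 549/100 → -4x_1x_2^2 + 189/100x_1^2 + 91/25x_1x_2 - 6x_2^2 + 249/25x_2 - 549/100
  leading term x_1x_2^2: subtract (x_2)·g_3 from -4x_1x_2^2 + 189/100x_1^2 + 91/25x_1x_2 - 6x_2^2 + 249/25x_2 - 549/100 → 189/100x_1^2 + 6/5x_1x_2 + 12/5x_2 - 549/100
  leading term x_1^2: subtract (189/500)·f_2 from 189/100x_1^2 + 6/5x_1x_2 + 12/5x_2 - 549/100 → 6/5x_1x_2 - 189/125x_1 + 12/5x_2 - 261/125
  leading term x_1x_2: subtract (-3/10)·g_3 from 6/5x_1x_2 - 189/125x_1 + 12/5x_2 - 261/125 → -39/50x_1 + 3/5x_2 + 9/50
  leading term x_1: no divisor's leading term divides it; move -39/50x_1 to the remainder.
  leading term x_2: no divisor's leading term divides it; move 3/5x_2 to the remainder.
  leading term 1: no divisor's leading term divides it; move 9/50 to the remainder.
  remainder -39/50x_1 + 3/5x_2 + 9/50 ≠ 0; add g_4 = -39/50x_1 + 3/5x_2 + 9/50 to the basis.

S(g_3,g_4): lcm = x_1x_2. S = 10/13x_2^2 - 61/100x_1 + 45/26x_2 - 189/100.
  leading term x_2^2: no divisor's leading term divides it; move 10/13x_2^2 to the remainder.
  leading term x_1: subtract (61/78)·g_4 from -61/100x_1 + 45/26x_2 - 189/100 → 82/65x_2 - 132/65
  leading term x_2: no divisor's leading term divides it; move 82/65x_2 to the remainder.
  leading term 1: no divisor's leading term divides it; move -132/65 to the remainder.
  remainder 10/13x_2^2 + 82/65x_2 - 132/65 ≠ 0; add g_5 = 10/13x_2^2 + 82/65x_2 - 132/65 to the basis.

The other S-polynomials (S(f_2,g_3), S(f_1,g_4), S(f_2,g_4), S(f_1,g_5), S(f_2,g_5), S(g_3,g_5), S(g_4,g_5)) all reduce to 0 modulo the current basis, so we have a Gröbner basis.
Inter-reduce: drop elements whose leading term is divisible by another's, tail-reduce, and make monic.
Reduced Gröbner basis: {x_2^2 + 41/25x_2 - 66/25, x_1 - 10/13x_2 - 3/13}.

Buchberger on the second generating set:
h_1 = -2x_1^3 - 5x_1^2 + 8x_1x_2 - 4x_1 + 12x_2 - 9, LT = x_1^3.
h_2 = -5x_1^3 + 20x_1x_2 + 30x_2 - 45, LT = x_1^3.

S(h_1,h_2): lcm = x_1^3. S = 5/2x_1^2 + 2x_1 - 9/2.
  leading term x_1^2: no divisor's leading term divides it; move 5/2x_1^2 to the remainder.
  leading term x_1: no divisor's leading term divides it; move 2x_1 to the remainder.
  leading term 1: no divisor's leading term divides it; move -9/2 to the remainder.
  remainder 5/2x_1^2 + 2x_1 - 9/2 ≠ 0; add k_3 = 5/2x_1^2 + 2x_1 - 9/2 to the basis.

S(h_1,k_3): lcm = x_1^3. S = 17/10x_1^2 - 4x_1x_2 + 19/5x_1 - 6x_2 + 9/2.
  leading term x_1^2: subtract (17/25)·k_3 from 17/10x_1^2 - 4x_1x_2 + 19/5x_1 - 6x_2 + 9/2 → -4x_1x_2 + 61/25x_1 - 6x_2 + 189/25
  leading term x_1x_2: no divisor's leading term divides it; move -4x_1x_2 to the remainder.
  leading term x_1: no divisor's leading term divides it; move 61/25x_1 to the remainder.
  leading term x_2: no divisor's leading term divides it; move -6x_2 to the remainder.
  leading term 1: no divisor's leading term divides it; move 189/25 to the remainder.
  remainder -4x_1x_2 + 61/25x_1 - 6x_2 + 189/25 ≠ 0; add k_4 = -4x_1x_2 + 61/25x_1 - 6x_2 + 189/25 to the basis.

S(h_1,k_4): lcm = x_1^3x_2. S = 61/100x_1^3 + x_1^2x_2 - 4x_1x_2^2 + 189/100x_1^2 + 2x_1x_2 - 6x_2^2 + 9/2x_2.
  leading term x_1^3: subtract (-61/200)·h_1 from 61/100x_1^3 + x_1^2x_2 - 4x_1x_2^2 + 189/100x_1^2 + 2x_1x_2 - 6x_2^2 + 9/2x_2 → x_1^2x_2 - 4x_1x_2^2 + 73/200x_1^2 + 111/25x_1x_2 - 6x_2^2 - 61/50x_1 + 204/25x_2 - 549/200
  leading term x_1^2x_2: subtract (2/5x_2)·k_3 from x_1^2x_2 - 4x_1x_2^2 + 73/200x_1^2 + 111/25x_1x_2 - 6x_2^2 - 61/50x_1 + 204/25x_2 - 549/200 → -4x_1x_2^2 + 73/200x_1^2 + 91/25x_1x_2 - 6x_2^2 - 61/50x_1 + 249/25x_2 - 549/200
  leading term x_1x_2^2: subtract (x_2)·k_4 from -4x_1x_2^2 + 73/200x_1^2 + 91/25x_1x_2 - 6x_2^2 - 61/50x_1 + 249/25x_2 - 549/200 → 73/200x_1^2 + 6/5x_1x_2 - 61/50x_1 + 12/5x_2 - 549/200
  leading term x_1^2: subtract (73/500)·k_3 from 73/200x_1^2 + 6/5x_1x_2 - 61/50x_1 + 12/5x_2 - 549/200 → 6/5x_1x_2 - 189/125x_1 + 12/5x_2 - 261/125
  leading term x_1x_2: subtract (-3/10)·k_4 from 6/5x_1x_2 - 189/125x_1 + 12/5x_2 - 261/125 → -39/50x_1 + 3/5x_2 + 9/50
  leading term x_1: no divisor's leading term divides it; move -39/50x_1 to the remainder.
  leading term x_2: no divisor's leading term divides it; move 3/5x_2 to the remainder.
  leading term 1: no divisor's leading term divides it; move 9/50 to the remainder.
  remainder -39/50x_1 + 3/5x_2 + 9/50 ≠ 0; add k_5 = -39/50x_1 + 3/5x_2 + 9/50 to the basis.

S(k_4,k_5): lcm = x_1x_2. S = 10/13x_2^2 - 61/100x_1 + 45/26x_2 - 189/100.
  leading term x_2^2: no divisor's leading term divides it; move 10/13x_2^2 to the remainder.
  leading term x_1: subtract (61/78)·k_5 from -61/100x_1 + 45/26x_2 - 189/100 → 82/65x_2 - 132/65
  leading term x_2: no divisor's leading term divides it; move 82/65x_2 to the remainder.
  leading term 1: no divisor's leading term divides it; move -132/65 to the remainder.
  remainder 10/13x_2^2 + 82/65x_2 - 132/65 ≠ 0; add k_6 = 10/13x_2^2 + 82/65x_2 - 132/65 to the basis.

The other S-polynomials (S(h_2,k_3), S(h_2,k_4), S(k_3,k_4), S(h_1,k_5), S(h_2,k_5), S(k_3,k_5), S(h_1,k_6), S(h_2,k_6), S(k_3,k_6), S(k_4,k_6), S(k_5,k_6)) all reduce to 0 modulo the current basis, so we have a Gröbner basis.
Inter-reduce: drop elements whose leading term is divisible by another's, tail-reduce, and make monic.
Reduced Gröbner basis: {x_2^2 + 41/25x_2 - 66/25, x_1 - 10/13x_2 - 3/13}.

These coincide, so the ideals are equal.

Yes, the ideals are equal.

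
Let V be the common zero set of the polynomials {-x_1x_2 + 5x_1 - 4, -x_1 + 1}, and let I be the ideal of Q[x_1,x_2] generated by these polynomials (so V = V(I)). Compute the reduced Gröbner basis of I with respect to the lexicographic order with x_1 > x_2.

f_1 = -x_1x_2 + 5x_1 - 4, LT = x_1x_2.
f_2 = -x_1 + 1, LT = x_1.

S(f_1,f_2): lcm = x_1x_2. S = -5x_1 + x_2 + 4.
  leading term x_1: subtract (5)·f_2 from -5x_1 + x_2 + 4 → x_2 - 1
  leading term x_2: no divisor's leading term divides it; move x_2 to the remainder.
  leading term 1: no divisor's leading term divides it; move -1 to the remainder.
  remainder x_2 - 1 ≠ 0; add g_3 = x_2 - 1 to the basis.

The other S-polynomials (S(f_1,g_3), S(f_2,g_3)) all reduce to 0 modulo the current basis, so we have a Gröbner basis.
Inter-reduce: drop elements whose leading term is divisible by another's, tail-reduce, and make monic.

G = {x_1 - 1, x_2 - 1}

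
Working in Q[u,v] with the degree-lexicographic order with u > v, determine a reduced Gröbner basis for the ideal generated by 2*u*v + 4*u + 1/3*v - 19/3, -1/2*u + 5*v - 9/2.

G = {v**2 + 67/60*v - 127/60, u - 10*v + 9}

f_1 = 2*u*v + 4*u + 1/3*v - 19/3, LT = u*v.
f_2 = -1/2*u + 5*v - 9/2, LT = u.

S(f_1,f_2): lcm = u*v. S = 10*v**2 + 2*u - 53/6*v - 19/6.
  reduce S modulo (f_1, f_2):
  remainder 10*v**2 + 67/6*v - 127/6 ≠ 0; add g_3 = 10*v**2 + 67/6*v - 127/6 to the basis.

The other S-polynomials (S(f_1,g_3), S(f_2,g_3)) all reduce to 0 modulo the current basis, so we have a Gröbner basis.
Inter-reduce: drop elements whose leading term is divisible by another's, tail-reduce, and make monic.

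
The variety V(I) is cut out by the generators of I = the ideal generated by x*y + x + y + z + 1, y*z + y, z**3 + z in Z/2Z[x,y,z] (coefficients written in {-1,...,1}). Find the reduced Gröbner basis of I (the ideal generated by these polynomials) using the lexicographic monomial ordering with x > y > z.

G = {x*y + x + y + z + 1, x*z + x + z**2 + 1, y*z + y, z**3 + z}

f_1 = x*y + x + y + z + 1, LT = x*y.
f_2 = y*z + y, LT = y*z.
f_3 = z**3 + z, LT = z**3.

S(f_1,f_2): lcm = x*y*z. S = x*y + x*z + y*z + z**2 + z.
  leading term x*y: subtract (1)·f_1 from x*y + x*z + y*z + z**2 + z → x*z + x + y*z + y + z**2 + 1
  leading term x*z: no divisor's leading term divides it; move x*z to the remainder.
  leading term x: no divisor's leading term divides it; move x to the remainder.
  leading term y*z: subtract (1)·f_2 from y*z + y + z**2 + 1 → z**2 + 1
  leading term z**2: no divisor's leading term divides it; move z**2 to the remainder.
  leading term 1: no divisor's leading term divides it; move 1 to the remainder.
  remainder x*z + x + z**2 + 1 ≠ 0; add g_4 = x*z + x + z**2 + 1 to the basis.

S(f_1,f_3): leading monomials are coprime, so the S-polynomial reduces to 0 (Buchberger's first criterion).
S(f_2,f_3): lcm = y*z**3. S = y*z**2 + y*z.
  leading term y*z**2: subtract (z)·f_2 from y*z**2 + y*z → 0
  remainder 0.

S(f_1,g_4): lcm = x*y*z. S = x*y + x*z + y*z**2 + y*z + y + z**2 + z.
  leading term x*y: subtract (1)·f_1 from x*y + x*z + y*z**2 + y*z + y + z**2 + z → x*z + x + y*z**2 + y*z + z**2 + 1
  leading term x*z: subtract (1)·g_4 from x*z + x + y*z**2 + y*z + z**2 + 1 → y*z**2 + y*z
  leading term y*z**2: subtract (z)·f_2 from y*z**2 + y*z → 0
  remainder 0.

S(f_2,g_4): lcm = x*y*z. S = y*z**2 + y.
  leading term y*z**2: subtract (z)·f_2 from y*z**2 + y → y*z + y
  leading term y*z: subtract (1)·f_2 from y*z + y → 0
  remainder 0.

S(f_3,g_4): lcm = x*z**3. S = x*z**2 + x*z + z**4 + z**2.
  leading term x*z**2: subtract (z)·g_4 from x*z**2 + x*z + z**4 + z**2 → z**4 + z**3 + z**2 + z
  leading term z**4: subtract (z)·f_3 from z**4 + z**3 + z**2 + z → z**3 + z
  leading term z**3: subtract (1)·f_3 from z**3 + z → 0
  remainder 0.

Every S-polynomial of the final basis reduces to 0, so we have a Gröbner basis.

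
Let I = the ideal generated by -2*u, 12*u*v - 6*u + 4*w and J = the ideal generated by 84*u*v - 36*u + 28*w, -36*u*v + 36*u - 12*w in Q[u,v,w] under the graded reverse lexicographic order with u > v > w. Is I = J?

Yes, the ideals are equal.

For a fixed monomial order, each ideal has a unique reduced Gröbner basis; comparing bases decides equality.
Buchberger on the first generating set:
f_1 = -2*u, LT = u.
f_2 = 12*u*v - 6*u + 4*w, LT = u*v.

S(f_1,f_2): lcm = u*v. S = 1/2*u - 1/3*w.
  leading term u: subtract (-1/4)·f_1 from 1/2*u - 1/3*w → -1/3*w
  leading term w: no divisor's leading term divides it; move -1/3*w to the remainder.
  remainder -1/3*w ≠ 0; add g_3 = -1/3*w to the basis.

S(f_1,g_3): leading monomials are coprime, so the S-polynomial reduces to 0 (Buchberger's first criterion).
S(f_2,g_3): leading monomials are coprime, so the S-polynomial reduces to 0 (Buchberger's first criterion).
Every S-polynomial of the final basis reduces to 0, so we have a Gröbner basis.
Inter-reduce: drop elements whose leading term is divisible by another's, tail-reduce, and make monic.
Reduced Gröbner basis: {u, w}.

Buchberger on the second generating set:
h_1 = 84*u*v - 36*u + 28*w, LT = u*v.
h_2 = -36*u*v + 36*u - 12*w, LT = u*v.

S(h_1,h_2): lcm = u*v. S = 4/7*u.
  leading term u: no divisor's leading term divides it; move 4/7*u to the remainder.
  remainder 4/7*u ≠ 0; add k_3 = 4/7*u to the basis.

S(h_1,k_3): lcm = u*v. S = -3/7*u + 1/3*w.
  leading term u: subtract (-3/4)·k_3 from -3/7*u + 1/3*w → 1/3*w
  leading term w: no divisor's leading term divides it; move 1/3*w to the remainder.
  remainder 1/3*w ≠ 0; add k_4 = 1/3*w to the basis.

S(h_2,k_3): lcm = u*v. S = -u + 1/3*w.
  leading term u: subtract (-7/4)·k_3 from -u + 1/3*w → 1/3*w
  leading term w: subtract (1)·k_4 from 1/3*w → 0
  remainder 0.

S(h_1,k_4): leading monomials are coprime, so the S-polynomial reduces to 0 (Buchberger's first criterion).
S(h_2,k_4): leading monomials are coprime, so the S-polynomial reduces to 0 (Buchberger's first criterion).
S(k_3,k_4): leading monomials are coprime, so the S-polynomial reduces to 0 (Buchberger's first criterion).
Every S-polynomial of the final basis reduces to 0, so we have a Gröbner basis.
Inter-reduce: drop elements whose leading term is divisible by another's, tail-reduce, and make monic.
Reduced Gröbner basis: {u, w}.

The two bases agree; hence the ideals are identical.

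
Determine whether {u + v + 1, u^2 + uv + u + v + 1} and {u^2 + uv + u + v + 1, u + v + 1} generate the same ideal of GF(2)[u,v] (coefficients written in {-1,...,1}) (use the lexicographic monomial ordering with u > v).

Two ideals are equal iff their reduced Gröbner bases coincide (the reduced basis is unique for a fixed ordering).
Buchberger on the first generating set:
f_1 = u + v + 1, LT = u.
f_2 = u^2 + uv + u + v + 1, LT = u^2.

S(f_1,f_2): lcm = u^2. S = v + 1.
  reduce S modulo (f_1, f_2):
  remainder v + 1 ≠ 0; add g_3 = v + 1 to the basis.

The other S-polynomials (S(f_1,g_3), S(f_2,g_3)) all reduce to 0 modulo the current basis, so we have a Gröbner basis.
Inter-reduce: drop elements whose leading term is divisible by another's, tail-reduce, and make monic.
Reduced Gröbner basis: {u, v + 1}.

Buchberger on the second generating set:
h_1 = u^2 + uv + u + v + 1, LT = u^2.
h_2 = u + v + 1, LT = u.

S(h_1,h_2): lcm = u^2. S = v + 1.
  reduce S modulo (h_1, h_2):
  remainder v + 1 ≠ 0; add k_3 = v + 1 to the basis.

The other S-polynomials (S(h_1,k_3), S(h_2,k_3)) all reduce to 0 modulo the current basis, so we have a Gröbner basis.
Inter-reduce: drop elements whose leading term is divisible by another's, tail-reduce, and make monic.
Reduced Gröbner basis: {u, v + 1}.

These coincide, so the ideals are equal.

Yes, the ideals are equal.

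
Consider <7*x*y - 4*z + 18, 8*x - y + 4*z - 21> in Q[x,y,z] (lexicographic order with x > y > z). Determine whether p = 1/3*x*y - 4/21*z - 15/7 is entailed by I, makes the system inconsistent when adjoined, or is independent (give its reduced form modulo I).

Adjoining 1/3*x*y - 4/21*z - 15/7 makes the ideal the whole ring: the system is inconsistent.

First compute the reduced Gröbner basis of I by Buchberger's algorithm.
f_1 = 7*x*y - 4*z + 18, LT = x*y.
f_2 = 8*x - y + 4*z - 21, LT = x.

S(f_1,f_2): lcm = x*y. S = 1/8*y**2 - 1/2*y*z + 21/8*y - 4/7*z + 18/7.
  leading term y**2: no divisor's leading term divides it; move 1/8*y**2 to the remainder.
  leading term y*z: no divisor's leading term divides it; move -1/2*y*z to the remainder.
  leading term y: no divisor's leading term divides it; move 21/8*y to the remainder.
  leading term z: no divisor's leading term divides it; move -4/7*z to the remainder.
  leading term 1: no divisor's leading term divides it; move 18/7 to the remainder.
  remainder 1/8*y**2 - 1/2*y*z + 21/8*y - 4/7*z + 18/7 ≠ 0; add h_3 = 1/8*y**2 - 1/2*y*z + 21/8*y - 4/7*z + 18/7 to the basis.

The other S-polynomials (S(f_1,h_3), S(f_2,h_3)) all reduce to 0 modulo the current basis, so we have a Gröbner basis.
Inter-reduce: drop elements whose leading term is divisible by another's, tail-reduce, and make monic.
Reduced Gröbner basis: {x - 1/8*y + 1/2*z - 21/8, y**2 - 4*y*z + 21*y - 32/7*z + 144/7}.
Label its elements g_1 = x - 1/8*y + 1/2*z - 21/8, g_2 = y**2 - 4*y*z + 21*y - 32/7*z + 144/7.

Reduce p = 1/3*x*y - 4/21*z - 15/7 modulo G:
  leading term x*y: subtract (1/3*y)·g_1 from 1/3*x*y - 4/21*z - 15/7 → 1/24*y**2 - 1/6*y*z + 7/8*y - 4/21*z - 15/7
  leading term y**2: subtract (1/24)·g_2 from 1/24*y**2 - 1/6*y*z + 7/8*y - 4/21*z - 15/7 → -3
  leading term 1: no divisor's leading term divides it; move -3 to the remainder.
  normal form = -3.
The normal form is nonzero, so p ∉ I. Since p minus its normal form lies in I, I + (p) = I + (r) where r = -3; decide whether this ideal is the whole ring.
Here r = -3 is a nonzero constant, hence a unit: 1 ∈ I + (p), the Gröbner basis of I + (p) is {1}, and the enlarged system has no common solution — adjoining p is inconsistent.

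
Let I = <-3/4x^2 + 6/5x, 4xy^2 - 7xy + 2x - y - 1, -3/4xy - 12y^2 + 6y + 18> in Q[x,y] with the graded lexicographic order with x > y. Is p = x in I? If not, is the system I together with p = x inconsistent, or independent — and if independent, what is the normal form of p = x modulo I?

x lies in I (it reduces to 0).

First compute the reduced Gröbner basis of I by Buchberger's algorithm.
f_1 = -3/4x^2 + 6/5x, LT = x^2.
f_2 = 4xy^2 - 7xy + 2x - y - 1, LT = xy^2.
f_3 = -3/4xy - 12y^2 + 6y + 18, LT = xy.

S(f_1,f_2): lcm = x^2y^2. S = 7/4x^2y - 8/5xy^2 - 1/2x^2 + 1/4xy + 1/4x.
  reduce S modulo (f_1, f_2, f_3):
  remainder -4y^2 + 1/4x + 8/5y + 28/5 ≠ 0; add h_4 = -4y^2 + 1/4x + 8/5y + 28/5 to the basis.

S(f_1,f_3): lcm = x^2y. S = -16xy^2 + 32/5xy + 24x.
  reduce S modulo (f_1, f_2, f_3, h_4):
  remainder 268/5x - 964/25y - 964/25 ≠ 0; add h_5 = 268/5x - 964/25y - 964/25 to the basis.

S(f_2,h_5): lcm = xy^2. S = 241/335y^3 - 7/4xy + 241/335y^2 + 1/2x - 1/4y - 1/4.
  reduce S modulo (f_1, f_2, f_3, h_4, h_5):
  remainder 57069/897800y + 57069/897800 ≠ 0; add h_6 = 57069/897800y + 57069/897800 to the basis.

The other S-polynomials (S(f_2,f_3), S(f_1,h_4), S(f_2,h_4), S(f_3,h_4), S(f_1,h_5), S(f_3,h_5), S(h_4,h_5), S(f_1,h_6), S(f_2,h_6), S(f_3,h_6), S(h_4,h_6), S(h_5,h_6)) all reduce to 0 modulo the current basis, so we have a Gröbner basis.
Inter-reduce: drop elements whose leading term is divisible by another's, tail-reduce, and make monic.
Reduced Gröbner basis: {x, y + 1}.
Label its elements g_1 = x, g_2 = y + 1.

Reduce p = x modulo G:
  leading term x: subtract (1)·g_1 from x → 0
  normal form = 0.
Since the normal form is 0, p ∈ I.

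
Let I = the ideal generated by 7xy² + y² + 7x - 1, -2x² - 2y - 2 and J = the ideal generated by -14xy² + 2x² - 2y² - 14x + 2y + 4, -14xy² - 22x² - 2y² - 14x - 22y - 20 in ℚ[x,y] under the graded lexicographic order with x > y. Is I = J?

Yes, the ideals are equal.

For a fixed monomial order, each ideal has a unique reduced Gröbner basis; comparing bases decides equality.
Buchberger on the first generating set:
f_1 = 7xy² + y² + 7x - 1, LT = xy².
f_2 = -2x² - 2y - 2, LT = x².

S(f_1,f_2): lcm = x²y². S = 1/7xy² - y³ + x² - y² - 1/7x.
  leading term xy²: subtract (1/49)·f_1 from 1/7xy² - y³ + x² - y² - 1/7x → -y³ + x² - 50/49y² - 2/7x + 1/49
  leading term y³: no divisor's leading term divides it; move -y³ to the remainder.
  leading term x²: subtract (-½)·f_2 from x² - 50/49y² - 2/7x + 1/49 → -50/49y² - 2/7x - y - 48/49
  leading term y²: no divisor's leading term divides it; move -50/49y² to the remainder.
  leading term x: no divisor's leading term divides it; move -2/7x to the remainder.
  leading term y: no divisor's leading term divides it; move -y to the remainder.
  leading term 1: no divisor's leading term divides it; move -48/49 to the remainder.
  remainder -y³ - 50/49y² - 2/7x - y - 48/49 ≠ 0; add g_3 = -y³ - 50/49y² - 2/7x - y - 48/49 to the basis.

S(f_1,g_3): lcm = xy³. S = -50/49xy² + 1/7y³ - 2/7x² - 48/49x - 1/7y.
  leading term xy²: subtract (-50/343)·f_1 from -50/49xy² + 1/7y³ - 2/7x² - 48/49x - 1/7y → 1/7y³ - 2/7x² + 50/343y² + 2/49x - 1/7y - 50/343
  leading term y³: subtract (-1/7)·g_3 from 1/7y³ - 2/7x² + 50/343y² + 2/49x - 1/7y - 50/343 → -2/7x² - 2/7y - 2/7
  leading term x²: subtract (1/7)·f_2 from -2/7x² - 2/7y - 2/7 → 0
  remainder 0.

S(f_2,g_3): leading monomials are coprime, so the S-polynomial reduces to 0 (Buchberger's first criterion).
Every S-polynomial of the final basis reduces to 0, so we have a Gröbner basis.
Inter-reduce: drop elements whose leading term is divisible by another's, tail-reduce, and make monic.
Reduced Gröbner basis: {xy² + 1/7y² + x - 1/7, y³ + 50/49y² + 2/7x + y + 48/49, x² + y + 1}.

Buchberger on the second generating set:
h_1 = -14xy² + 2x² - 2y² - 14x + 2y + 4, LT = xy².
h_2 = -14xy² - 22x² - 2y² - 14x - 22y - 20, LT = xy².

S(h_1,h_2): lcm = xy². S = -12/7x² - 12/7y - 12/7.
  leading term x²: no divisor's leading term divides it; move -12/7x² to the remainder.
  leading term y: no divisor's leading term divides it; move -12/7y to the remainder.
  leading term 1: no divisor's leading term divides it; move -12/7 to the remainder.
  remainder -12/7x² - 12/7y - 12/7 ≠ 0; add k_3 = -12/7x² - 12/7y - 12/7 to the basis.

S(h_1,k_3): lcm = x²y². S = -1/7x³ + 1/7xy² - y³ + x² - 1/7xy - y² - 2/7x.
  leading term x³: subtract (1/12x)·k_3 from -1/7x³ + 1/7xy² - y³ + x² - 1/7xy - y² - 2/7x → 1/7xy² - y³ + x² - y² - 1/7x
  leading term xy²: subtract (-1/98)·h_1 from 1/7xy² - y³ + x² - y² - 1/7x → -y³ + 50/49x² - 50/49y² - 2/7x + 1/49y + 2/49
  leading term y³: no divisor's leading term divides it; move -y³ to the remainder.
  leading term x²: subtract (-25/42)·k_3 from 50/49x² - 50/49y² - 2/7x + 1/49y + 2/49 → -50/49y² - 2/7x - y - 48/49
  leading term y²: no divisor's leading term divides it; move -50/49y² to the remainder.
  leading term x: no divisor's leading term divides it; move -2/7x to the remainder.
  leading term y: no divisor's leading term divides it; move -y to the remainder.
  leading term 1: no divisor's leading term divides it; move -48/49 to the remainder.
  remainder -y³ - 50/49y² - 2/7x - y - 48/49 ≠ 0; add k_4 = -y³ - 50/49y² - 2/7x - y - 48/49 to the basis.

S(h_2,k_3): lcm = x²y². S = 11/7x³ + 1/7xy² - y³ + x² + 11/7xy - y² + 10/7x.
  leading term x³: subtract (-11/12x)·k_3 from 11/7x³ + 1/7xy² - y³ + x² + 11/7xy - y² + 10/7x → 1/7xy² - y³ + x² - y² - 1/7x
  leading term xy²: subtract (-1/98)·h_1 from 1/7xy² - y³ + x² - y² - 1/7x → -y³ + 50/49x² - 50/49y² - 2/7x + 1/49y + 2/49
  leading term y³: subtract (1)·k_4 from -y³ + 50/49x² - 50/49y² - 2/7x + 1/49y + 2/49 → 50/49x² + 50/49y + 50/49
  leading term x²: subtract (-25/42)·k_3 from 50/49x² + 50/49y + 50/49 → 0
  remainder 0.

S(h_1,k_4): lcm = xy³. S = -1/7x²y - 50/49xy² + 1/7y³ - 2/7x² - 1/7y² - 48/49x - 2/7y.
  leading term x²y: subtract (1/12y)·k_3 from -1/7x²y - 50/49xy² + 1/7y³ - 2/7x² - 1/7y² - 48/49x - 2/7y → -50/49xy² + 1/7y³ - 2/7x² - 48/49x - 1/7y
  leading term xy²: subtract (25/343)·h_1 from -50/49xy² + 1/7y³ - 2/7x² - 48/49x - 1/7y → 1/7y³ - 148/343x² + 50/343y² + 2/49x - 99/343y - 100/343
  leading term y³: subtract (-1/7)·k_4 from 1/7y³ - 148/343x² + 50/343y² + 2/49x - 99/343y - 100/343 → -148/343x² - 148/343y - 148/343
  leading term x²: subtract (37/147)·k_3 from -148/343x² - 148/343y - 148/343 → 0
  remainder 0.

S(h_2,k_4): lcm = xy³. S = 11/7x²y - 50/49xy² + 1/7y³ - 2/7x² + 11/7y² - 48/49x + 10/7y.
  leading term x²y: subtract (-11/12y)·k_3 from 11/7x²y - 50/49xy² + 1/7y³ - 2/7x² + 11/7y² - 48/49x + 10/7y → -50/49xy² + 1/7y³ - 2/7x² - 48/49x - 1/7y
  leading term xy²: subtract (25/343)·h_1 from -50/49xy² + 1/7y³ - 2/7x² - 48/49x - 1/7y → 1/7y³ - 148/343x² + 50/343y² + 2/49x - 99/343y - 100/343
  leading term y³: subtract (-1/7)·k_4 from 1/7y³ - 148/343x² + 50/343y² + 2/49x - 99/343y - 100/343 → -148/343x² - 148/343y - 148/343
  leading term x²: subtract (37/147)·k_3 from -148/343x² - 148/343y - 148/343 → 0
  remainder 0.

S(k_3,k_4): leading monomials are coprime, so the S-polynomial reduces to 0 (Buchberger's first criterion).
Every S-polynomial of the final basis reduces to 0, so we have a Gröbner basis.
Inter-reduce: drop elements whose leading term is divisible by another's, tail-reduce, and make monic.
Reduced Gröbner basis: {xy² + 1/7y² + x - 1/7, y³ + 50/49y² + 2/7x + y + 48/49, x² + y + 1}.

These coincide, so the ideals are equal.
The choice of monomial ordering does not affect the verdict — as long as both bases are computed under the same ordering, their equality decides ideal equality.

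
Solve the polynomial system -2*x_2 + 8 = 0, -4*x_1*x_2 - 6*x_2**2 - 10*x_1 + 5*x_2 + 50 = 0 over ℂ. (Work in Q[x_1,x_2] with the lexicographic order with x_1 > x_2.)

Compute a lex Gröbner basis by Buchberger's algorithm.
f_1 = -2*x_2 + 8, LT = x_2.
f_2 = -4*x_1*x_2 - 10*x_1 - 6*x_2**2 + 5*x_2 + 50, LT = x_1*x_2.

S(f_1,f_2): lcm = x_1*x_2. S = -13/2*x_1 - 3/2*x_2**2 + 5/4*x_2 + 25/2.
  leading term x_1: no divisor's leading term divides it; move -13/2*x_1 to the remainder.
  leading term x_2**2: subtract (3/4*x_2)·f_1 from -3/2*x_2**2 + 5/4*x_2 + 25/2 → -19/4*x_2 + 25/2
  leading term x_2: subtract (19/8)·f_1 from -19/4*x_2 + 25/2 → -13/2
  leading term 1: no divisor's leading term divides it; move -13/2 to the remainder.
  remainder -13/2*x_1 - 13/2 ≠ 0; add h_3 = -13/2*x_1 - 13/2 to the basis.

The other S-polynomials (S(f_1,h_3), S(f_2,h_3)) all reduce to 0 modulo the current basis, so we have a Gröbner basis.
Inter-reduce: drop elements whose leading term is divisible by another's, tail-reduce, and make monic.
Reduced Gröbner basis: {x_1 + 1, x_2 - 4}.

The lex basis is triangular: the last element involves only x_2. Solving x_2 - 4 = 0 gives x_2 ∈ {4}; substituting each value into the earlier elements determines the remaining variables.
  x_2 = 4: the earlier basis element becomes x_1 + 1 = 0, giving x_1 = -1 — point (-1, 4).
Substituting each solution back into the original system confirms all equations vanish.

{(-1, 4)}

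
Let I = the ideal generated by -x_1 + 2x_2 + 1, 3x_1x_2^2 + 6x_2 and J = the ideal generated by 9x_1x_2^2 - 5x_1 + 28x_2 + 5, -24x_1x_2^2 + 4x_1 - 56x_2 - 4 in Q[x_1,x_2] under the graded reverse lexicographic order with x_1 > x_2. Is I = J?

Equality of ideals is decidable: compute both reduced Gröbner bases (unique for the ordering) and check whether they agree.
Buchberger on the first generating set:
f_1 = -x_1 + 2x_2 + 1, LT = x_1.
f_2 = 3x_1x_2^2 + 6x_2, LT = x_1x_2^2.

S(f_1,f_2): lcm = x_1x_2^2. S = -2x_2^3 - x_2^2 - 2x_2.
  reduce S modulo (f_1, f_2):
  remainder -2x_2^3 - x_2^2 - 2x_2 ≠ 0; add g_3 = -2x_2^3 - x_2^2 - 2x_2 to the basis.

The other S-polynomials (S(f_1,g_3), S(f_2,g_3)) all reduce to 0 modulo the current basis, so we have a Gröbner basis.
Inter-reduce: drop elements whose leading term is divisible by another's, tail-reduce, and make monic.
Reduced Gröbner basis: {x_2^3 + 1/2x_2^2 + x_2, x_1 - 2x_2 - 1}.

Buchberger on the second generating set:
h_1 = 9x_1x_2^2 - 5x_1 + 28x_2 + 5, LT = x_1x_2^2.
h_2 = -24x_1x_2^2 + 4x_1 - 56x_2 - 4, LT = x_1x_2^2.

S(h_1,h_2): lcm = x_1x_2^2. S = -7/18x_1 + 7/9x_2 + 7/18.
  reduce S modulo (h_1, h_2):
  remainder -7/18x_1 + 7/9x_2 + 7/18 ≠ 0; add k_3 = -7/18x_1 + 7/9x_2 + 7/18 to the basis.

S(h_1,k_3): lcm = x_1x_2^2. S = 2x_2^3 + x_2^2 - 5/9x_1 + 28/9x_2 + 5/9.
  reduce S modulo (h_1, h_2, k_3):
  remainder 2x_2^3 + x_2^2 + 2x_2 ≠ 0; add k_4 = 2x_2^3 + x_2^2 + 2x_2 to the basis.

The other S-polynomials (S(h_2,k_3), S(h_1,k_4), S(h_2,k_4), S(k_3,k_4)) all reduce to 0 modulo the current basis, so we have a Gröbner basis.
Inter-reduce: drop elements whose leading term is divisible by another's, tail-reduce, and make monic.
Reduced Gröbner basis: {x_2^3 + 1/2x_2^2 + x_2, x_1 - 2x_2 - 1}.

The two bases agree; hence the ideals are identical.

Yes, the ideals are equal.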